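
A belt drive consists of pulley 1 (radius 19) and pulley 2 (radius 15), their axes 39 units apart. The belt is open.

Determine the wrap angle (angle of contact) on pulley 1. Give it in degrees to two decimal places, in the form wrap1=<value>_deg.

open belt: β = asin((r2−r1)/C) = asin(-4/39) = -5.8868°
wrap1 = π − 2β = 191.7737°
wrap2 = π + 2β = 168.2263°

wrap1=191.77_deg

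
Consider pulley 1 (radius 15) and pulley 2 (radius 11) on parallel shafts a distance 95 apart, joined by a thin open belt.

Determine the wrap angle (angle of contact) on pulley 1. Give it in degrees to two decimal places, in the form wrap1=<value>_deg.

open belt: β = asin((r2−r1)/C) = asin(-4/95) = -2.4132°
wrap1 = π − 2β = 184.8263°
wrap2 = π + 2β = 175.1737°

wrap1=184.83_deg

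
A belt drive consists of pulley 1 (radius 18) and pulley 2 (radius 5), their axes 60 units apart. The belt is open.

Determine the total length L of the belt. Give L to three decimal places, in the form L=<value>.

open belt: β = asin((r2−r1)/C) = asin(-13/60) = -12.5133°
wrap1 = π − 2β = 205.0267°
wrap2 = π + 2β = 154.9733°
tangent length = C·cosβ = 58.5747
L = r1·wrap1 + r2·wrap2 + 2·C·cosβ = 18·3.5784 + 5·2.7048 + 2·58.5747 = 195.0845

L=195.084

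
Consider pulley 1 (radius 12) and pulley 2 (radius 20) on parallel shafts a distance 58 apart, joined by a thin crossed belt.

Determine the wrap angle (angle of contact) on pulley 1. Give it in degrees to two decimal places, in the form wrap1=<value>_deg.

crossed belt: β = asin((r1+r2)/C) = asin(32/58) = 33.4854°
wrap1 = wrap2 = π + 2β = 246.9708°

wrap1=246.97_deg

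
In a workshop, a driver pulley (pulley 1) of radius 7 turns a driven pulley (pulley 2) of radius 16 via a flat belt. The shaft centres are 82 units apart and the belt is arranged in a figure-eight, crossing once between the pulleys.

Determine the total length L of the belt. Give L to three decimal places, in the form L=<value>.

crossed belt: β = asin((r1+r2)/C) = asin(23/82) = 16.2893°
wrap1 = wrap2 = π + 2β = 212.5786°
tangent length = C·cosβ = 78.7083
L = (r1+r2)·wrap + 2·C·cosβ = 23·3.7102 + 2·78.7083 = 242.7512

L=242.751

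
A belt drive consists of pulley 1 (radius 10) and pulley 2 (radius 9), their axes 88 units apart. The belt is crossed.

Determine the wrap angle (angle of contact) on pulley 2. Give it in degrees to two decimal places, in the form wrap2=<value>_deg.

crossed belt: β = asin((r1+r2)/C) = asin(19/88) = 12.4689°
wrap1 = wrap2 = π + 2β = 204.9377°

wrap2=204.94_deg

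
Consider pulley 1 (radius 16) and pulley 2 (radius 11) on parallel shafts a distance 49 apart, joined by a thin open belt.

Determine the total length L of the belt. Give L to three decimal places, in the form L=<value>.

open belt: β = asin((r2−r1)/C) = asin(-5/49) = -5.8567°
wrap1 = π − 2β = 191.7134°
wrap2 = π + 2β = 168.2866°
tangent length = C·cosβ = 48.7442
L = r1·wrap1 + r2·wrap2 + 2·C·cosβ = 16·3.3460 + 11·2.9372 + 2·48.7442 = 183.3336

L=183.334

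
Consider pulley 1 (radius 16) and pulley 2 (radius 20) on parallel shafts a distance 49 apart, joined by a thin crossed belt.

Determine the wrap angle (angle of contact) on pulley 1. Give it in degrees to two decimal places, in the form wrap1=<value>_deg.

wrap1=274.56_deg

crossed belt: β = asin((r1+r2)/C) = asin(36/49) = 47.2814°
wrap1 = wrap2 = π + 2β = 274.5627°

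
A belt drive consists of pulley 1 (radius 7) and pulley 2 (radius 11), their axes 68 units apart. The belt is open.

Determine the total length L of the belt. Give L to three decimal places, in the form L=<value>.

open belt: β = asin((r2−r1)/C) = asin(4/68) = 3.3723°
wrap1 = π − 2β = 173.2554°
wrap2 = π + 2β = 186.7446°
tangent length = C·cosβ = 67.8823
L = r1·wrap1 + r2·wrap2 + 2·C·cosβ = 7·3.0239 + 11·3.2593 + 2·67.8823 = 192.7840

L=192.784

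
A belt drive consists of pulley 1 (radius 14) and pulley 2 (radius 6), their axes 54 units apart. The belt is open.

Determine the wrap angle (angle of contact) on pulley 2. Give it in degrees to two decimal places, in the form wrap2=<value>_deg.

wrap2=162.96_deg

open belt: β = asin((r2−r1)/C) = asin(-8/54) = -8.5196°
wrap1 = π − 2β = 197.0392°
wrap2 = π + 2β = 162.9608°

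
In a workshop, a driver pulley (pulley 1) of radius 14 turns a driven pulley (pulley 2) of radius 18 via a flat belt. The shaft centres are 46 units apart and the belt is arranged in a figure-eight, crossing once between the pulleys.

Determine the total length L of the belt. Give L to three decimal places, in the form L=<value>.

crossed belt: β = asin((r1+r2)/C) = asin(32/46) = 44.0792°
wrap1 = wrap2 = π + 2β = 268.1584°
tangent length = C·cosβ = 33.0454
L = (r1+r2)·wrap + 2·C·cosβ = 32·4.6802 + 2·33.0454 = 215.8588

L=215.859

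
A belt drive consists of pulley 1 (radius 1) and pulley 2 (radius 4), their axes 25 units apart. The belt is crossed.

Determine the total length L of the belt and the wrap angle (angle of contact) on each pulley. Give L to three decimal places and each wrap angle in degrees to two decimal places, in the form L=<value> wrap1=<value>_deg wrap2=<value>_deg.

crossed belt: β = asin((r1+r2)/C) = asin(5/25) = 11.5370°
wrap1 = wrap2 = π + 2β = 203.0739°
tangent length = C·cosβ = 24.4949
L = (r1+r2)·wrap + 2·C·cosβ = 5·3.5443 + 2·24.4949 = 66.7113

L=66.711 wrap1=203.07_deg wrap2=203.07_deg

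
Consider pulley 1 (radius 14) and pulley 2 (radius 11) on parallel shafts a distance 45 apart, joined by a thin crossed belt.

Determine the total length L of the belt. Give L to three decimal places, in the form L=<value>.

L=182.825

crossed belt: β = asin((r1+r2)/C) = asin(25/45) = 33.7490°
wrap1 = wrap2 = π + 2β = 247.4980°
tangent length = C·cosβ = 37.4166
L = (r1+r2)·wrap + 2·C·cosβ = 25·4.3197 + 2·37.4166 = 182.8245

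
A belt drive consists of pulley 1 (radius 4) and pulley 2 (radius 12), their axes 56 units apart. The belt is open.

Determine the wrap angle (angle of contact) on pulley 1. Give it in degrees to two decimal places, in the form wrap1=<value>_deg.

wrap1=163.57_deg

open belt: β = asin((r2−r1)/C) = asin(8/56) = 8.2132°
wrap1 = π − 2β = 163.5736°
wrap2 = π + 2β = 196.4264°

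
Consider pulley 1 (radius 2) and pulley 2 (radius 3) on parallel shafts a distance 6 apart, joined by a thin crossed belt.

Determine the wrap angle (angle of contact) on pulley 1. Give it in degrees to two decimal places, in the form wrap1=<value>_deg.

crossed belt: β = asin((r1+r2)/C) = asin(5/6) = 56.4427°
wrap1 = wrap2 = π + 2β = 292.8854°

wrap1=292.89_deg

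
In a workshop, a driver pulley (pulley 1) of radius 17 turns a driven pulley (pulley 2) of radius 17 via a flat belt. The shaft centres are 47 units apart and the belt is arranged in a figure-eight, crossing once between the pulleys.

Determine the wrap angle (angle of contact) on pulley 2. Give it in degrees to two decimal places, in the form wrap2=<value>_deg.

wrap2=272.67_deg

crossed belt: β = asin((r1+r2)/C) = asin(34/47) = 46.3363°
wrap1 = wrap2 = π + 2β = 272.6725°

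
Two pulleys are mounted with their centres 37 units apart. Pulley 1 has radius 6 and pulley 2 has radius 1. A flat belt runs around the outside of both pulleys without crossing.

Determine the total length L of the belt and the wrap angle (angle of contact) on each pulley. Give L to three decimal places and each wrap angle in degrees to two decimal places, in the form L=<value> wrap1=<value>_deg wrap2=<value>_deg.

open belt: β = asin((r2−r1)/C) = asin(-5/37) = -7.7664°
wrap1 = π − 2β = 195.5329°
wrap2 = π + 2β = 164.4671°
tangent length = C·cosβ = 36.6606
L = r1·wrap1 + r2·wrap2 + 2·C·cosβ = 6·3.4127 + 1·2.8705 + 2·36.6606 = 96.6679

L=96.668 wrap1=195.53_deg wrap2=164.47_deg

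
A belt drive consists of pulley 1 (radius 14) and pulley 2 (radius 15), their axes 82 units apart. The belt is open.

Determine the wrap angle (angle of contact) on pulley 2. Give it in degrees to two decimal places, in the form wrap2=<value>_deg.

open belt: β = asin((r2−r1)/C) = asin(1/82) = 0.6987°
wrap1 = π − 2β = 178.6025°
wrap2 = π + 2β = 181.3975°

wrap2=181.40_deg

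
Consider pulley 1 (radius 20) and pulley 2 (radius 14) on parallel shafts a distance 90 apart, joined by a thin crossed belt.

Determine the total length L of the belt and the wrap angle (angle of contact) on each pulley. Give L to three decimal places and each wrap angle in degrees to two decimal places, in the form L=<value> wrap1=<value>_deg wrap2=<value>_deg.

L=299.818 wrap1=224.39_deg wrap2=224.39_deg

crossed belt: β = asin((r1+r2)/C) = asin(34/90) = 22.1961°
wrap1 = wrap2 = π + 2β = 224.3922°
tangent length = C·cosβ = 83.3307
L = (r1+r2)·wrap + 2·C·cosβ = 34·3.9164 + 2·83.3307 = 299.8183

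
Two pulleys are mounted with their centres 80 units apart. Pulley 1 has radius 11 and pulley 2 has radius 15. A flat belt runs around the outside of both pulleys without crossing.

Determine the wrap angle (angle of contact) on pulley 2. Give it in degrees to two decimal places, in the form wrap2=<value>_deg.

open belt: β = asin((r2−r1)/C) = asin(4/80) = 2.8660°
wrap1 = π − 2β = 174.2680°
wrap2 = π + 2β = 185.7320°

wrap2=185.73_deg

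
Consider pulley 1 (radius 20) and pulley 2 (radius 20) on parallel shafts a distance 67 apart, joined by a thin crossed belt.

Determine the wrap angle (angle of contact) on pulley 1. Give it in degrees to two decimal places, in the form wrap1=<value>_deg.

crossed belt: β = asin((r1+r2)/C) = asin(40/67) = 36.6564°
wrap1 = wrap2 = π + 2β = 253.3128°

wrap1=253.31_deg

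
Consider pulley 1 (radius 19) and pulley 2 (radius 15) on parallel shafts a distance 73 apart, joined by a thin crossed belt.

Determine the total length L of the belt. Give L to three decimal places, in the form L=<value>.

L=268.957

crossed belt: β = asin((r1+r2)/C) = asin(34/73) = 27.7590°
wrap1 = wrap2 = π + 2β = 235.5180°
tangent length = C·cosβ = 64.5988
L = (r1+r2)·wrap + 2·C·cosβ = 34·4.1106 + 2·64.5988 = 268.9567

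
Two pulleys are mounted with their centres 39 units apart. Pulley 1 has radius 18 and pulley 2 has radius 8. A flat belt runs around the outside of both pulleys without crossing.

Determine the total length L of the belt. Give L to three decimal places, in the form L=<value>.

L=162.260

open belt: β = asin((r2−r1)/C) = asin(-10/39) = -14.8572°
wrap1 = π − 2β = 209.7143°
wrap2 = π + 2β = 150.2857°
tangent length = C·cosβ = 37.6962
L = r1·wrap1 + r2·wrap2 + 2·C·cosβ = 18·3.6602 + 8·2.6230 + 2·37.6962 = 162.2598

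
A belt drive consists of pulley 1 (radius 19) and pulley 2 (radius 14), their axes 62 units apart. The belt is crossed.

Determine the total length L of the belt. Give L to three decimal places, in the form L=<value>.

L=245.692

crossed belt: β = asin((r1+r2)/C) = asin(33/62) = 32.1582°
wrap1 = wrap2 = π + 2β = 244.3163°
tangent length = C·cosβ = 52.4881
L = (r1+r2)·wrap + 2·C·cosβ = 33·4.2641 + 2·52.4881 = 245.6923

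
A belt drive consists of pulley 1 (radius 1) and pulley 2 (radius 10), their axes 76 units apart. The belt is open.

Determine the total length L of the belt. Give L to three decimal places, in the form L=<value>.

open belt: β = asin((r2−r1)/C) = asin(9/76) = 6.8010°
wrap1 = π − 2β = 166.3980°
wrap2 = π + 2β = 193.6020°
tangent length = C·cosβ = 75.4652
L = r1·wrap1 + r2·wrap2 + 2·C·cosβ = 1·2.9042 + 10·3.3790 + 2·75.4652 = 187.6246

L=187.625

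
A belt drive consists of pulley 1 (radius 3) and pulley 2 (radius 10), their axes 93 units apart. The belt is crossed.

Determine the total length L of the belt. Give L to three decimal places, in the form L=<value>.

crossed belt: β = asin((r1+r2)/C) = asin(13/93) = 8.0354°
wrap1 = wrap2 = π + 2β = 196.0708°
tangent length = C·cosβ = 92.0869
L = (r1+r2)·wrap + 2·C·cosβ = 13·3.4221 + 2·92.0869 = 228.6609

L=228.661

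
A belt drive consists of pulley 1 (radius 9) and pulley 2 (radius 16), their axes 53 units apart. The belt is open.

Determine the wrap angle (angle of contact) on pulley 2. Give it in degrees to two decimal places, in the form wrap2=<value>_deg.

wrap2=195.18_deg

open belt: β = asin((r2−r1)/C) = asin(7/53) = 7.5895°
wrap1 = π − 2β = 164.8209°
wrap2 = π + 2β = 195.1791°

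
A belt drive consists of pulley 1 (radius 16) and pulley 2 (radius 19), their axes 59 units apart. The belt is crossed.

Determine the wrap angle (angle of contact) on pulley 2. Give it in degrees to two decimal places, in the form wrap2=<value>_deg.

crossed belt: β = asin((r1+r2)/C) = asin(35/59) = 36.3859°
wrap1 = wrap2 = π + 2β = 252.7717°

wrap2=252.77_deg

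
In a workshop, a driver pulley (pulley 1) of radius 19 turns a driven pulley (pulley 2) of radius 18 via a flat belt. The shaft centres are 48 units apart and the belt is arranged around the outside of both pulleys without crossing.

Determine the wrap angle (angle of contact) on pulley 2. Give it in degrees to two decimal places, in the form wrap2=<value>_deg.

wrap2=177.61_deg

open belt: β = asin((r2−r1)/C) = asin(-1/48) = -1.1937°
wrap1 = π − 2β = 182.3875°
wrap2 = π + 2β = 177.6125°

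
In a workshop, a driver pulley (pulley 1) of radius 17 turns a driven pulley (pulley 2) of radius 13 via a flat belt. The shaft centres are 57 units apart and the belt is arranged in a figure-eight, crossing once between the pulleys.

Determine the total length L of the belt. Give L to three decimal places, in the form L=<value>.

L=224.436

crossed belt: β = asin((r1+r2)/C) = asin(30/57) = 31.7569°
wrap1 = wrap2 = π + 2β = 243.5137°
tangent length = C·cosβ = 48.4665
L = (r1+r2)·wrap + 2·C·cosβ = 30·4.2501 + 2·48.4665 = 224.4365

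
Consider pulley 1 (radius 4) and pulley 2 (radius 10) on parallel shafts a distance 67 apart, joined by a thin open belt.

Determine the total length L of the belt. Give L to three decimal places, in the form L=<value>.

L=178.520

open belt: β = asin((r2−r1)/C) = asin(6/67) = 5.1378°
wrap1 = π − 2β = 169.7243°
wrap2 = π + 2β = 190.2757°
tangent length = C·cosβ = 66.7308
L = r1·wrap1 + r2·wrap2 + 2·C·cosβ = 4·2.9622 + 10·3.3209 + 2·66.7308 = 178.5200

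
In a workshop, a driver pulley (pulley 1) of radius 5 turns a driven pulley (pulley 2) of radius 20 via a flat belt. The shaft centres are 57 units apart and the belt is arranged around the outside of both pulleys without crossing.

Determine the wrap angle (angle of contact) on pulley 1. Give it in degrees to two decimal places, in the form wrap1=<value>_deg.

wrap1=149.48_deg

open belt: β = asin((r2−r1)/C) = asin(15/57) = 15.2575°
wrap1 = π − 2β = 149.4850°
wrap2 = π + 2β = 210.5150°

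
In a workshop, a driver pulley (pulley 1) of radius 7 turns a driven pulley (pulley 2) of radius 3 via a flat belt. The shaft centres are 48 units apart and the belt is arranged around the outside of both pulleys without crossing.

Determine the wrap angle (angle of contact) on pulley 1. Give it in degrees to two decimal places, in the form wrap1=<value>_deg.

open belt: β = asin((r2−r1)/C) = asin(-4/48) = -4.7802°
wrap1 = π − 2β = 189.5604°
wrap2 = π + 2β = 170.4396°

wrap1=189.56_deg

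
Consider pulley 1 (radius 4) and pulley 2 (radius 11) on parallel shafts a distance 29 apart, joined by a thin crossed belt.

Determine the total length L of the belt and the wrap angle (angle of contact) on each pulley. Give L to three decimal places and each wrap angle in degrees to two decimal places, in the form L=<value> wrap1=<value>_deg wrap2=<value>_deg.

L=113.071 wrap1=242.29_deg wrap2=242.29_deg

crossed belt: β = asin((r1+r2)/C) = asin(15/29) = 31.1474°
wrap1 = wrap2 = π + 2β = 242.2948°
tangent length = C·cosβ = 24.8193
L = (r1+r2)·wrap + 2·C·cosβ = 15·4.2288 + 2·24.8193 = 113.0713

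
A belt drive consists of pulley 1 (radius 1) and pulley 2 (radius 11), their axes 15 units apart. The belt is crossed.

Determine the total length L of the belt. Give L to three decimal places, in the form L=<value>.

L=77.954

crossed belt: β = asin((r1+r2)/C) = asin(12/15) = 53.1301°
wrap1 = wrap2 = π + 2β = 286.2602°
tangent length = C·cosβ = 9.0000
L = (r1+r2)·wrap + 2·C·cosβ = 12·4.9962 + 2·9.0000 = 77.9542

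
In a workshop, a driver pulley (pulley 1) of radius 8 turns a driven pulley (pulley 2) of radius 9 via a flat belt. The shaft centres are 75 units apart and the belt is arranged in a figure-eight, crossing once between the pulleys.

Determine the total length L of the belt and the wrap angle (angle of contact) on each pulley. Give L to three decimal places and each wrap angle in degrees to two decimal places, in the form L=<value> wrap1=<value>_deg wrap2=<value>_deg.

crossed belt: β = asin((r1+r2)/C) = asin(17/75) = 13.1009°
wrap1 = wrap2 = π + 2β = 206.2018°
tangent length = C·cosβ = 73.0479
L = (r1+r2)·wrap + 2·C·cosβ = 17·3.5989 + 2·73.0479 = 207.2772

L=207.277 wrap1=206.20_deg wrap2=206.20_deg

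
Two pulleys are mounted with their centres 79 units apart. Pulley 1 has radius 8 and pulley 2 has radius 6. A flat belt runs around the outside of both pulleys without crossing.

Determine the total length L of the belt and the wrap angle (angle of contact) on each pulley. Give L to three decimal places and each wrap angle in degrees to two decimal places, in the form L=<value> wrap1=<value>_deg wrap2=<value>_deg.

L=202.033 wrap1=182.90_deg wrap2=177.10_deg

open belt: β = asin((r2−r1)/C) = asin(-2/79) = -1.4507°
wrap1 = π − 2β = 182.9014°
wrap2 = π + 2β = 177.0986°
tangent length = C·cosβ = 78.9747
L = r1·wrap1 + r2·wrap2 + 2·C·cosβ = 8·3.1922 + 6·3.0910 + 2·78.9747 = 202.0329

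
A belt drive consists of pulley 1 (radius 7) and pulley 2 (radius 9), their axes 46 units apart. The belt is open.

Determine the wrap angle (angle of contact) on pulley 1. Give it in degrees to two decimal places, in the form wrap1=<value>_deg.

open belt: β = asin((r2−r1)/C) = asin(2/46) = 2.4919°
wrap1 = π − 2β = 175.0162°
wrap2 = π + 2β = 184.9838°

wrap1=175.02_deg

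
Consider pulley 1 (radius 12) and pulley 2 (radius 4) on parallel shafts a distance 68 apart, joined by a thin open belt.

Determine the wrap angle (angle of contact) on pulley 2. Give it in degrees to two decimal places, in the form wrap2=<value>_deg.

wrap2=166.49_deg

open belt: β = asin((r2−r1)/C) = asin(-8/68) = -6.7563°
wrap1 = π − 2β = 193.5127°
wrap2 = π + 2β = 166.4873°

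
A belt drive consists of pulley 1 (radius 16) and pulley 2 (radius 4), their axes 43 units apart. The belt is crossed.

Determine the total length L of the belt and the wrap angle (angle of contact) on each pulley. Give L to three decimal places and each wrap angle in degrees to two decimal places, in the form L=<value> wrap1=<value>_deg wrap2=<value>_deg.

crossed belt: β = asin((r1+r2)/C) = asin(20/43) = 27.7177°
wrap1 = wrap2 = π + 2β = 235.4355°
tangent length = C·cosβ = 38.0657
L = (r1+r2)·wrap + 2·C·cosβ = 20·4.1091 + 2·38.0657 = 158.3140

L=158.314 wrap1=235.44_deg wrap2=235.44_deg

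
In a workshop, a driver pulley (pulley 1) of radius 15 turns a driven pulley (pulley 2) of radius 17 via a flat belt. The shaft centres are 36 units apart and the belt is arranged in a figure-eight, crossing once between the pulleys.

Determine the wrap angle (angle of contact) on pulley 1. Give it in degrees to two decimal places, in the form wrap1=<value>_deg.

wrap1=305.47_deg

crossed belt: β = asin((r1+r2)/C) = asin(32/36) = 62.7340°
wrap1 = wrap2 = π + 2β = 305.4679°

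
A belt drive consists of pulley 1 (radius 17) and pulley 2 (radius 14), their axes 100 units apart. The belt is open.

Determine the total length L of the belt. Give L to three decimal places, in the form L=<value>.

L=297.479

open belt: β = asin((r2−r1)/C) = asin(-3/100) = -1.7191°
wrap1 = π − 2β = 183.4383°
wrap2 = π + 2β = 176.5617°
tangent length = C·cosβ = 99.9550
L = r1·wrap1 + r2·wrap2 + 2·C·cosβ = 17·3.2016 + 14·3.0816 + 2·99.9550 = 297.4794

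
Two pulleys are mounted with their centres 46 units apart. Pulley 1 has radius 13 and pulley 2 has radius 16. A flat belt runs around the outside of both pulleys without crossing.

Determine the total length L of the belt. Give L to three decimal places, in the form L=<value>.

L=183.302

open belt: β = asin((r2−r1)/C) = asin(3/46) = 3.7393°
wrap1 = π − 2β = 172.5213°
wrap2 = π + 2β = 187.4787°
tangent length = C·cosβ = 45.9021
L = r1·wrap1 + r2·wrap2 + 2·C·cosβ = 13·3.0111 + 16·3.2721 + 2·45.9021 = 183.3019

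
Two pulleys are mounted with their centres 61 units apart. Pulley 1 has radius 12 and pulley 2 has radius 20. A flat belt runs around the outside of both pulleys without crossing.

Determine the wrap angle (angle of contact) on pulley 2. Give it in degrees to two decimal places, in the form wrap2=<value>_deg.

wrap2=195.07_deg

open belt: β = asin((r2−r1)/C) = asin(8/61) = 7.5359°
wrap1 = π − 2β = 164.9282°
wrap2 = π + 2β = 195.0718°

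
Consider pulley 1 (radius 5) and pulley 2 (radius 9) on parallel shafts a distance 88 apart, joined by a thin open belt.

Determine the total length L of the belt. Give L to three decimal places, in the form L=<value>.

open belt: β = asin((r2−r1)/C) = asin(4/88) = 2.6053°
wrap1 = π − 2β = 174.7895°
wrap2 = π + 2β = 185.2105°
tangent length = C·cosβ = 87.9090
L = r1·wrap1 + r2·wrap2 + 2·C·cosβ = 5·3.0507 + 9·3.2325 + 2·87.9090 = 220.1641

L=220.164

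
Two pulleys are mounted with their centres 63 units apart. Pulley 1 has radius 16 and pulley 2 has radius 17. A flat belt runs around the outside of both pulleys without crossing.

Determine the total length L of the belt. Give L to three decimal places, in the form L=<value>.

open belt: β = asin((r2−r1)/C) = asin(1/63) = 0.9095°
wrap1 = π − 2β = 178.1810°
wrap2 = π + 2β = 181.8190°
tangent length = C·cosβ = 62.9921
L = r1·wrap1 + r2·wrap2 + 2·C·cosβ = 16·3.1098 + 17·3.1733 + 2·62.9921 = 229.6884

L=229.688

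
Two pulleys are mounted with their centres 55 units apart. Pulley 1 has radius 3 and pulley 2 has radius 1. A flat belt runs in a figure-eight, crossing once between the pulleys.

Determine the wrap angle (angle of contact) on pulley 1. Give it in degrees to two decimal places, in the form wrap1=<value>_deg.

crossed belt: β = asin((r1+r2)/C) = asin(4/55) = 4.1706°
wrap1 = wrap2 = π + 2β = 188.3413°

wrap1=188.34_deg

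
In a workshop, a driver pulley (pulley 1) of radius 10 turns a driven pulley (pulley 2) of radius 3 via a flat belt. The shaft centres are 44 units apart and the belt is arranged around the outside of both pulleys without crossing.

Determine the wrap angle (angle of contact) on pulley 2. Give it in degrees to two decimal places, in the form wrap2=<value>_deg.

open belt: β = asin((r2−r1)/C) = asin(-7/44) = -9.1541°
wrap1 = π − 2β = 198.3083°
wrap2 = π + 2β = 161.6917°

wrap2=161.69_deg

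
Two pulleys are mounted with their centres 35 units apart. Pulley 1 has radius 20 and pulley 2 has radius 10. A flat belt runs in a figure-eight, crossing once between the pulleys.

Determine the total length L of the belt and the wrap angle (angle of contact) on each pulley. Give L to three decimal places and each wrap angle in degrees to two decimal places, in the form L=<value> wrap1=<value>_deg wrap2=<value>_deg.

L=192.085 wrap1=297.99_deg wrap2=297.99_deg

crossed belt: β = asin((r1+r2)/C) = asin(30/35) = 58.9973°
wrap1 = wrap2 = π + 2β = 297.9946°
tangent length = C·cosβ = 18.0278
L = (r1+r2)·wrap + 2·C·cosβ = 30·5.2010 + 2·18.0278 = 192.0851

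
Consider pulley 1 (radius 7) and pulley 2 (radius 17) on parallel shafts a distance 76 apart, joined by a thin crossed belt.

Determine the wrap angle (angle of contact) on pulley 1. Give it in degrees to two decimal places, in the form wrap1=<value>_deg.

wrap1=216.82_deg

crossed belt: β = asin((r1+r2)/C) = asin(24/76) = 18.4085°
wrap1 = wrap2 = π + 2β = 216.8170°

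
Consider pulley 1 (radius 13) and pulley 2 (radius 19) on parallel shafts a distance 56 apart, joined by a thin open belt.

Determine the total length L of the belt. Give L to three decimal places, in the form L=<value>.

open belt: β = asin((r2−r1)/C) = asin(6/56) = 6.1506°
wrap1 = π − 2β = 167.6987°
wrap2 = π + 2β = 192.3013°
tangent length = C·cosβ = 55.6776
L = r1·wrap1 + r2·wrap2 + 2·C·cosβ = 13·2.9269 + 19·3.3563 + 2·55.6776 = 213.1744

L=213.174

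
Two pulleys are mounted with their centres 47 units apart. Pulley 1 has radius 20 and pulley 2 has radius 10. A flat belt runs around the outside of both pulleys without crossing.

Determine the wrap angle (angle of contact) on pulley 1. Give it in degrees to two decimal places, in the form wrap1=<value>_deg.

wrap1=204.57_deg

open belt: β = asin((r2−r1)/C) = asin(-10/47) = -12.2845°
wrap1 = π − 2β = 204.5690°
wrap2 = π + 2β = 155.4310°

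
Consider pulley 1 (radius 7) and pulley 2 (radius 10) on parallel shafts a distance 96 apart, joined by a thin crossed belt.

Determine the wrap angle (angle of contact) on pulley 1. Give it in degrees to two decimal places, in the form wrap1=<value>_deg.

crossed belt: β = asin((r1+r2)/C) = asin(17/96) = 10.1999°
wrap1 = wrap2 = π + 2β = 200.3998°

wrap1=200.40_deg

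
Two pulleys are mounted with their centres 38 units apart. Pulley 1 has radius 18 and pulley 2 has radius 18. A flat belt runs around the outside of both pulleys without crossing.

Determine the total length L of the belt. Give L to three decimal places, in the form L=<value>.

open belt: β = asin((r2−r1)/C) = asin(0/38) = 0.0000°
wrap1 = π − 2β = 180.0000°
wrap2 = π + 2β = 180.0000°
tangent length = C·cosβ = 38.0000
L = r1·wrap1 + r2·wrap2 + 2·C·cosβ = 18·3.1416 + 18·3.1416 + 2·38.0000 = 189.0973

L=189.097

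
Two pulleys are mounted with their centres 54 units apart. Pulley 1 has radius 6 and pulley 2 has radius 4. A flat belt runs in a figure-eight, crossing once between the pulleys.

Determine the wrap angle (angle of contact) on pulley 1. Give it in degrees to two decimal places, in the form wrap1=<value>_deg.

crossed belt: β = asin((r1+r2)/C) = asin(10/54) = 10.6719°
wrap1 = wrap2 = π + 2β = 201.3439°

wrap1=201.34_deg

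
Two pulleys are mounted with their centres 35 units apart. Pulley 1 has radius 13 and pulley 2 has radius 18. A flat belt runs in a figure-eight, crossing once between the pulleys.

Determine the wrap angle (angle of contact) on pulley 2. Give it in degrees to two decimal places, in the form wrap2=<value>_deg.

crossed belt: β = asin((r1+r2)/C) = asin(31/35) = 62.3396°
wrap1 = wrap2 = π + 2β = 304.6791°

wrap2=304.68_deg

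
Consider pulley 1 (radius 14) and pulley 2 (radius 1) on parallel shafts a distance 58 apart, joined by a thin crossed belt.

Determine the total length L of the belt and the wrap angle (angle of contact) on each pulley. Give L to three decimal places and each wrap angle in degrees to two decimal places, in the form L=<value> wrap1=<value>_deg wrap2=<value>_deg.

L=167.025 wrap1=209.98_deg wrap2=209.98_deg

crossed belt: β = asin((r1+r2)/C) = asin(15/58) = 14.9882°
wrap1 = wrap2 = π + 2β = 209.9765°
tangent length = C·cosβ = 56.0268
L = (r1+r2)·wrap + 2·C·cosβ = 15·3.6648 + 2·56.0268 = 167.0253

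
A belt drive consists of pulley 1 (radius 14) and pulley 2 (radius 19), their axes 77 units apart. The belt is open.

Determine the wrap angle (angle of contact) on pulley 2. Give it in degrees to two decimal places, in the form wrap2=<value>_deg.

wrap2=187.45_deg

open belt: β = asin((r2−r1)/C) = asin(5/77) = 3.7231°
wrap1 = π − 2β = 172.5538°
wrap2 = π + 2β = 187.4462°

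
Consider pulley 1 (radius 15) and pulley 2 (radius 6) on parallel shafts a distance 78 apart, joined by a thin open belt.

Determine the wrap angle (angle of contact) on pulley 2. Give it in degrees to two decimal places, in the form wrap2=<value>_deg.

open belt: β = asin((r2−r1)/C) = asin(-9/78) = -6.6258°
wrap1 = π − 2β = 193.2516°
wrap2 = π + 2β = 166.7484°

wrap2=166.75_deg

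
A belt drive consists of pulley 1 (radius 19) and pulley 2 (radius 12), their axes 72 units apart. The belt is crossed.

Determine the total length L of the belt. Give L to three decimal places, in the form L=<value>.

crossed belt: β = asin((r1+r2)/C) = asin(31/72) = 25.5028°
wrap1 = wrap2 = π + 2β = 231.0056°
tangent length = C·cosβ = 64.9846
L = (r1+r2)·wrap + 2·C·cosβ = 31·4.0318 + 2·64.9846 = 254.9553

L=254.955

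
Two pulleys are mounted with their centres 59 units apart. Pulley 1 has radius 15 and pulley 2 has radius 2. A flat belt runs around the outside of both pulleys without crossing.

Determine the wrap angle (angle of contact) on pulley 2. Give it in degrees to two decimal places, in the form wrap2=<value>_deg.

open belt: β = asin((r2−r1)/C) = asin(-13/59) = -12.7289°
wrap1 = π − 2β = 205.4579°
wrap2 = π + 2β = 154.5421°

wrap2=154.54_deg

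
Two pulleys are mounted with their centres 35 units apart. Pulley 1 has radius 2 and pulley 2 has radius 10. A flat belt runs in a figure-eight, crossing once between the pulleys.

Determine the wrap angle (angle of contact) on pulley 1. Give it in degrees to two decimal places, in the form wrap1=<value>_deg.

wrap1=220.10_deg

crossed belt: β = asin((r1+r2)/C) = asin(12/35) = 20.0510°
wrap1 = wrap2 = π + 2β = 220.1021°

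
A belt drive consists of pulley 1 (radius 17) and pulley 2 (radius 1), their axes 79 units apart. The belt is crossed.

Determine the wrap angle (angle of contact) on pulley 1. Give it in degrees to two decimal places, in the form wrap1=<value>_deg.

crossed belt: β = asin((r1+r2)/C) = asin(18/79) = 13.1704°
wrap1 = wrap2 = π + 2β = 206.3408°

wrap1=206.34_deg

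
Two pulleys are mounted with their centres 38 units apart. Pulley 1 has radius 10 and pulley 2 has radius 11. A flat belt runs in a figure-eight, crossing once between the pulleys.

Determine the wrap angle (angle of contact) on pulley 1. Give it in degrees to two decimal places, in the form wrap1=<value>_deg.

wrap1=247.10_deg

crossed belt: β = asin((r1+r2)/C) = asin(21/38) = 33.5477°
wrap1 = wrap2 = π + 2β = 247.0955°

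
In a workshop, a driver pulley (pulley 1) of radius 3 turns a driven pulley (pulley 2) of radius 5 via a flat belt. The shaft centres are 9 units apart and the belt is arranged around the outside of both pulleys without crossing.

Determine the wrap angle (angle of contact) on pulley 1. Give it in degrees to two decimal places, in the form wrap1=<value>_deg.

open belt: β = asin((r2−r1)/C) = asin(2/9) = 12.8396°
wrap1 = π − 2β = 154.3208°
wrap2 = π + 2β = 205.6792°

wrap1=154.32_deg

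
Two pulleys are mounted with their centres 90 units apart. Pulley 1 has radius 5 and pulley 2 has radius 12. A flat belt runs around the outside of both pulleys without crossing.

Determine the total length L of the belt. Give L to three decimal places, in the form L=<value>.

open belt: β = asin((r2−r1)/C) = asin(7/90) = 4.4608°
wrap1 = π − 2β = 171.0783°
wrap2 = π + 2β = 188.9217°
tangent length = C·cosβ = 89.7274
L = r1·wrap1 + r2·wrap2 + 2·C·cosβ = 5·2.9859 + 12·3.2973 + 2·89.7274 = 233.9518

L=233.952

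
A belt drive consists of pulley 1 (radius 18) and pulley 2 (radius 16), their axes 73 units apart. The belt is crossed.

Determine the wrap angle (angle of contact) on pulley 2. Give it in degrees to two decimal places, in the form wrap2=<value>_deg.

wrap2=235.52_deg

crossed belt: β = asin((r1+r2)/C) = asin(34/73) = 27.7590°
wrap1 = wrap2 = π + 2β = 235.5180°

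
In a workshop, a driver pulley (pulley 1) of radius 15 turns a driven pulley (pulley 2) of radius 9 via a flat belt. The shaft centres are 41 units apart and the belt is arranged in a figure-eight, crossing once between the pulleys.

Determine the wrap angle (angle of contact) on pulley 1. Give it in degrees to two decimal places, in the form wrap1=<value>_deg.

wrap1=251.66_deg

crossed belt: β = asin((r1+r2)/C) = asin(24/41) = 35.8288°
wrap1 = wrap2 = π + 2β = 251.6577°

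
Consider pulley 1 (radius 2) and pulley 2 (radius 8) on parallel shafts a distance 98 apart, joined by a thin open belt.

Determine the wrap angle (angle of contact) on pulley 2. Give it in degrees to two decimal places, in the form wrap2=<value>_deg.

wrap2=187.02_deg

open belt: β = asin((r2−r1)/C) = asin(6/98) = 3.5101°
wrap1 = π − 2β = 172.9798°
wrap2 = π + 2β = 187.0202°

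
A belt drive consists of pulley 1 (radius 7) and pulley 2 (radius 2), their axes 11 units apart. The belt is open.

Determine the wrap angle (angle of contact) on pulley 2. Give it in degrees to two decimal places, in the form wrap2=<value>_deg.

open belt: β = asin((r2−r1)/C) = asin(-5/11) = -27.0357°
wrap1 = π − 2β = 234.0714°
wrap2 = π + 2β = 125.9286°

wrap2=125.93_deg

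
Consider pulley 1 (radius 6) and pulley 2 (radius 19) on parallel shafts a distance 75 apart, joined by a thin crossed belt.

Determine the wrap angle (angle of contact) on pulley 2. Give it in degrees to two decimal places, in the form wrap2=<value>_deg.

crossed belt: β = asin((r1+r2)/C) = asin(25/75) = 19.4712°
wrap1 = wrap2 = π + 2β = 218.9424°

wrap2=218.94_deg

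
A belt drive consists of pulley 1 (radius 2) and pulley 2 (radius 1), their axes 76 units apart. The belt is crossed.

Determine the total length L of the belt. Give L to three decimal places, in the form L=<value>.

L=161.543

crossed belt: β = asin((r1+r2)/C) = asin(3/76) = 2.2623°
wrap1 = wrap2 = π + 2β = 184.5245°
tangent length = C·cosβ = 75.9408
L = (r1+r2)·wrap + 2·C·cosβ = 3·3.2206 + 2·75.9408 = 161.5432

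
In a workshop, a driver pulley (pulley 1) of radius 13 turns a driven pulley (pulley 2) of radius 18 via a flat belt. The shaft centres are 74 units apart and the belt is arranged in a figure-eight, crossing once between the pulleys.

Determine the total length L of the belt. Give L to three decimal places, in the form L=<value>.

L=258.577

crossed belt: β = asin((r1+r2)/C) = asin(31/74) = 24.7664°
wrap1 = wrap2 = π + 2β = 229.5327°
tangent length = C·cosβ = 67.1937
L = (r1+r2)·wrap + 2·C·cosβ = 31·4.0061 + 2·67.1937 = 258.5766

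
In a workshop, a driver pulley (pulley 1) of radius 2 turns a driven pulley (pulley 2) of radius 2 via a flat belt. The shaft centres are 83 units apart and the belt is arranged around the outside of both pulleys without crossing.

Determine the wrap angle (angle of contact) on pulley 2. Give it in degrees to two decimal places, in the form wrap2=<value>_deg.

wrap2=180.00_deg

open belt: β = asin((r2−r1)/C) = asin(0/83) = 0.0000°
wrap1 = π − 2β = 180.0000°
wrap2 = π + 2β = 180.0000°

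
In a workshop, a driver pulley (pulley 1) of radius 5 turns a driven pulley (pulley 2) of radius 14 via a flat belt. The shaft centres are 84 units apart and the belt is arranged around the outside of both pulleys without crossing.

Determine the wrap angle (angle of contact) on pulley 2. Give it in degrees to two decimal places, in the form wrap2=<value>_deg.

wrap2=192.30_deg

open belt: β = asin((r2−r1)/C) = asin(9/84) = 6.1506°
wrap1 = π − 2β = 167.6987°
wrap2 = π + 2β = 192.3013°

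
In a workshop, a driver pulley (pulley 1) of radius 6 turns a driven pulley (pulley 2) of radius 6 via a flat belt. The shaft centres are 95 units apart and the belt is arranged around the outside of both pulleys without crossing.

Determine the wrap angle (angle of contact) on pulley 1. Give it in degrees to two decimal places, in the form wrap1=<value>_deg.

wrap1=180.00_deg

open belt: β = asin((r2−r1)/C) = asin(0/95) = 0.0000°
wrap1 = π − 2β = 180.0000°
wrap2 = π + 2β = 180.0000°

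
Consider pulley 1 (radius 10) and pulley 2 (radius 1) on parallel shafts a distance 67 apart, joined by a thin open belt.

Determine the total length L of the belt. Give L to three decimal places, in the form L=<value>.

L=169.768

open belt: β = asin((r2−r1)/C) = asin(-9/67) = -7.7198°
wrap1 = π − 2β = 195.4396°
wrap2 = π + 2β = 164.5604°
tangent length = C·cosβ = 66.3928
L = r1·wrap1 + r2·wrap2 + 2·C·cosβ = 10·3.4111 + 1·2.8721 + 2·66.3928 = 169.7683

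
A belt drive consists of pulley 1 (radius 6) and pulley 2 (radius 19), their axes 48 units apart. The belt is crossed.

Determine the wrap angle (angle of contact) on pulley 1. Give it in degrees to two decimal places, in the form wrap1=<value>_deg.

crossed belt: β = asin((r1+r2)/C) = asin(25/48) = 31.3882°
wrap1 = wrap2 = π + 2β = 242.7763°

wrap1=242.78_deg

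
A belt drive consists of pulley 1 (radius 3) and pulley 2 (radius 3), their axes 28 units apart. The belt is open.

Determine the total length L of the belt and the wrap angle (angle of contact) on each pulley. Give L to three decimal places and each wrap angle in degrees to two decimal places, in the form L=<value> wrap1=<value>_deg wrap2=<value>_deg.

L=74.850 wrap1=180.00_deg wrap2=180.00_deg

open belt: β = asin((r2−r1)/C) = asin(0/28) = 0.0000°
wrap1 = π − 2β = 180.0000°
wrap2 = π + 2β = 180.0000°
tangent length = C·cosβ = 28.0000
L = r1·wrap1 + r2·wrap2 + 2·C·cosβ = 3·3.1416 + 3·3.1416 + 2·28.0000 = 74.8496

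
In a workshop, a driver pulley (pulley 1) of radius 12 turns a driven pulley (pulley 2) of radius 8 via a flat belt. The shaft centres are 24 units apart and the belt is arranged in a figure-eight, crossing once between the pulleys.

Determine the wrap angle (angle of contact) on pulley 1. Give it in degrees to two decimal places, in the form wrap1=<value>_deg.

crossed belt: β = asin((r1+r2)/C) = asin(20/24) = 56.4427°
wrap1 = wrap2 = π + 2β = 292.8854°

wrap1=292.89_deg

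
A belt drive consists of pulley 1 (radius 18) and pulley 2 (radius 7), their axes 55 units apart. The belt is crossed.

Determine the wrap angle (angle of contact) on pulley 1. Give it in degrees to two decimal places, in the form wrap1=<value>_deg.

wrap1=234.07_deg

crossed belt: β = asin((r1+r2)/C) = asin(25/55) = 27.0357°
wrap1 = wrap2 = π + 2β = 234.0714°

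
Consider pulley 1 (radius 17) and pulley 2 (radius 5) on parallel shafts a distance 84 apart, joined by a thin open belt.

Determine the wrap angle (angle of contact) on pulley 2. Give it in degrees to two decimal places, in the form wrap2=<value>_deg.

open belt: β = asin((r2−r1)/C) = asin(-12/84) = -8.2132°
wrap1 = π − 2β = 196.4264°
wrap2 = π + 2β = 163.5736°

wrap2=163.57_deg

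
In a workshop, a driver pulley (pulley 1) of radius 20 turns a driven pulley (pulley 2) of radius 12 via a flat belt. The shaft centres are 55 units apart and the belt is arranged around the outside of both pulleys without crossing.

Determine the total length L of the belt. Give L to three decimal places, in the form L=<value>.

open belt: β = asin((r2−r1)/C) = asin(-8/55) = -8.3636°
wrap1 = π − 2β = 196.7272°
wrap2 = π + 2β = 163.2728°
tangent length = C·cosβ = 54.4151
L = r1·wrap1 + r2·wrap2 + 2·C·cosβ = 20·3.4335 + 12·2.8496 + 2·54.4151 = 211.6967

L=211.697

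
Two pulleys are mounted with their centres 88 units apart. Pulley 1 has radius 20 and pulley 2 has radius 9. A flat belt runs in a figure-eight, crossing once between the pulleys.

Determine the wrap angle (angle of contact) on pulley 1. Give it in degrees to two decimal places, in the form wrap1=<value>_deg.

wrap1=218.48_deg

crossed belt: β = asin((r1+r2)/C) = asin(29/88) = 19.2412°
wrap1 = wrap2 = π + 2β = 218.4824°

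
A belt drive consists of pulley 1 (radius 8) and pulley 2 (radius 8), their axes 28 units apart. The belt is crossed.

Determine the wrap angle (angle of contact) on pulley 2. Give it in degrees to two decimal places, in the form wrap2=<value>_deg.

wrap2=249.70_deg

crossed belt: β = asin((r1+r2)/C) = asin(16/28) = 34.8499°
wrap1 = wrap2 = π + 2β = 249.6998°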